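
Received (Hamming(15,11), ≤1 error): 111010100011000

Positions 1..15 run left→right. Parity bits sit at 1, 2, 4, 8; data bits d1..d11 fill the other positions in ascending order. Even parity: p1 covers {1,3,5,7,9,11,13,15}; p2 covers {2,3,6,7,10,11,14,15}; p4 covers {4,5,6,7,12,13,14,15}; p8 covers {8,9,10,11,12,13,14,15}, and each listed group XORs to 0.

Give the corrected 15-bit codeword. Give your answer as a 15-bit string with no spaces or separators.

s1 (pos 1,3,5,7,9,11,13,15): 1⊕1⊕1⊕1⊕0⊕1⊕0⊕0 = 1
s2 (pos 2,3,6,7,10,11,14,15): 1⊕1⊕0⊕1⊕0⊕1⊕0⊕0 = 0
s4 (pos 4,5,6,7,12,13,14,15): 0⊕1⊕0⊕1⊕1⊕0⊕0⊕0 = 1
s8 (pos 8,9,10,11,12,13,14,15): 0⊕0⊕0⊕1⊕1⊕0⊕0⊕0 = 0
Syndrome s8…s1 = 0101 → error at position 5.
Flip position 5: 111010100011000 → 111000100011000

111000100011000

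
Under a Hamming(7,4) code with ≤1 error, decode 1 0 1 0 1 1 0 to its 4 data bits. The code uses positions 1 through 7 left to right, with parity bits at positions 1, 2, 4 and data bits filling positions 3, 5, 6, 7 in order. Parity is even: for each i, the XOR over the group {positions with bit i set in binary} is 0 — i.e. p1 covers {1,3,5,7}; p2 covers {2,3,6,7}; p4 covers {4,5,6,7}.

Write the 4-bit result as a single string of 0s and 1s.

1110

s1 (pos 1,3,5,7): 1⊕1⊕1⊕0 = 1
s2 (pos 2,3,6,7): 0⊕1⊕1⊕0 = 0
s4 (pos 4,5,6,7): 0⊕1⊕1⊕0 = 0
Syndrome s4…s1 = 001 → error at position 1.
Flip position 1: 1010110 → 0010110
Read data bits from positions 3,5,6,7: 1110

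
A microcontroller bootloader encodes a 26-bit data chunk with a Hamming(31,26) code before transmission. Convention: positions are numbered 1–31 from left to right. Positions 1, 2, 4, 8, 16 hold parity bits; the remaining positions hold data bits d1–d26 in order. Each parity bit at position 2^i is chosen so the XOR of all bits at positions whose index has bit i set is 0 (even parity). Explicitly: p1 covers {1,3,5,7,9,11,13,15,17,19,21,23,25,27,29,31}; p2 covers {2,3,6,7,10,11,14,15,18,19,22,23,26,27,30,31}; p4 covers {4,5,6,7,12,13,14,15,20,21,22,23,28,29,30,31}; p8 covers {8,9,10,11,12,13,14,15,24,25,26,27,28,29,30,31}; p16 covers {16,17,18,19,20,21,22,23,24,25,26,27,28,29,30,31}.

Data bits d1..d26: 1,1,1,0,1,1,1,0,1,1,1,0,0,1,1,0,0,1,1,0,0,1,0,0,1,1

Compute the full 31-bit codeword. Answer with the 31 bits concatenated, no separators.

Place data at non-parity positions: p1 p2 1 p4 1 1 0 p8 1 1 1 0 1 1 1 p16 0 0 1 1 0 0 1 1 0 0 1 0 0 1 1
p1 (pos 1,3,5,7,9,11,13,15,17,19,21,23,25,27,29,31): XOR of data positions = 1⊕1⊕0⊕1⊕1⊕1⊕1⊕0⊕1⊕0⊕1⊕0⊕1⊕0⊕1 = 0
p2 (pos 2,3,6,7,10,11,14,15,18,19,22,23,26,27,30,31): XOR of data positions = 1⊕1⊕0⊕1⊕1⊕1⊕1⊕0⊕1⊕0⊕1⊕0⊕1⊕1⊕1 = 1
p4 (pos 4,5,6,7,12,13,14,15,20,21,22,23,28,29,30,31): XOR of data positions = 1⊕1⊕0⊕0⊕1⊕1⊕1⊕1⊕0⊕0⊕1⊕0⊕0⊕1⊕1 = 1
p8 (pos 8,9,10,11,12,13,14,15,24,25,26,27,28,29,30,31): XOR of data positions = 1⊕1⊕1⊕0⊕1⊕1⊕1⊕1⊕0⊕0⊕1⊕0⊕0⊕1⊕1 = 0
p16 (pos 16,17,18,19,20,21,22,23,24,25,26,27,28,29,30,31): XOR of data positions = 0⊕0⊕1⊕1⊕0⊕0⊕1⊕1⊕0⊕0⊕1⊕0⊕0⊕1⊕1 = 1
Codeword: 0111110011101111001100110010011

0111110011101111001100110010011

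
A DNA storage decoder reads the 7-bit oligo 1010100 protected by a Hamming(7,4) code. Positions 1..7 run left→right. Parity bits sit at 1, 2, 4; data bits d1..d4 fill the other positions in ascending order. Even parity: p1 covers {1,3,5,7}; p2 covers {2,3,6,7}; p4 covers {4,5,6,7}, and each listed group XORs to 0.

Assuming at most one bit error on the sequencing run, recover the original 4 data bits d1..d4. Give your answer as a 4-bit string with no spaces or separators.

s1 (pos 1,3,5,7): 1⊕1⊕1⊕0 = 1
s2 (pos 2,3,6,7): 0⊕1⊕0⊕0 = 1
s4 (pos 4,5,6,7): 0⊕1⊕0⊕0 = 1
Syndrome s4…s1 = 111 → error at position 7.
Flip position 7: 1010100 → 1010101
Read data bits from positions 3,5,6,7: 1101

1101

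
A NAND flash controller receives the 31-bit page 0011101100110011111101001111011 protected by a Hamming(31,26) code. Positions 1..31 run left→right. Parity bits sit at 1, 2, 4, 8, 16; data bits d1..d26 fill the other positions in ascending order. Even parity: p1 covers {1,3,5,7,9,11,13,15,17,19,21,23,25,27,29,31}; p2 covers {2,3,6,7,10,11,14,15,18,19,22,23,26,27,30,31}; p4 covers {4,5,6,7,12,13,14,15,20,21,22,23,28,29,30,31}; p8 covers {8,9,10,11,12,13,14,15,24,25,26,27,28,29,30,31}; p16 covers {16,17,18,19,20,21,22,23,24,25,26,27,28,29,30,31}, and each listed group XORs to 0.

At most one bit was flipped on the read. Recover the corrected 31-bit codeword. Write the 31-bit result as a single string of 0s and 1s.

s1 (pos 1,3,5,7,9,11,13,15,17,19,21,23,25,27,29,31): 0⊕1⊕1⊕1⊕0⊕1⊕0⊕1⊕1⊕1⊕0⊕0⊕1⊕1⊕0⊕1 = 0
s2 (pos 2,3,6,7,10,11,14,15,18,19,22,23,26,27,30,31): 0⊕1⊕0⊕1⊕0⊕1⊕0⊕1⊕1⊕1⊕1⊕0⊕1⊕1⊕1⊕1 = 1
s4 (pos 4,5,6,7,12,13,14,15,20,21,22,23,28,29,30,31): 1⊕1⊕0⊕1⊕1⊕0⊕0⊕1⊕1⊕0⊕1⊕0⊕1⊕0⊕1⊕1 = 0
s8 (pos 8,9,10,11,12,13,14,15,24,25,26,27,28,29,30,31): 1⊕0⊕0⊕1⊕1⊕0⊕0⊕1⊕0⊕1⊕1⊕1⊕1⊕0⊕1⊕1 = 0
s16 (pos 16,17,18,19,20,21,22,23,24,25,26,27,28,29,30,31): 1⊕1⊕1⊕1⊕1⊕0⊕1⊕0⊕0⊕1⊕1⊕1⊕1⊕0⊕1⊕1 = 0
Syndrome s16…s1 = 00010 → error at position 2.
Flip position 2: 0011101100110011111101001111011 → 0111101100110011111101001111011

0111101100110011111101001111011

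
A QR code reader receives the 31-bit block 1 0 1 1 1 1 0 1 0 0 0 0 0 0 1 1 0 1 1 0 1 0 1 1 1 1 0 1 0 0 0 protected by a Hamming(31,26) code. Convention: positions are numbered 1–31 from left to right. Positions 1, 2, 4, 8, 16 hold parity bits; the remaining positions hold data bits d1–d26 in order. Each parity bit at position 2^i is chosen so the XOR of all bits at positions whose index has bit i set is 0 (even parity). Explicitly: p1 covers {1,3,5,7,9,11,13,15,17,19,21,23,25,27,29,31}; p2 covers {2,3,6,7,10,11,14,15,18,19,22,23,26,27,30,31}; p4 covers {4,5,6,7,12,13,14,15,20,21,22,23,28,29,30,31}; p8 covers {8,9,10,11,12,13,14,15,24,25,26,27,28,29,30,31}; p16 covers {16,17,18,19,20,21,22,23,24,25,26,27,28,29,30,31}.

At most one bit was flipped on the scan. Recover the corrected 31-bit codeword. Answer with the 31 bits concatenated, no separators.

s1 (pos 1,3,5,7,9,11,13,15,17,19,21,23,25,27,29,31): 1⊕1⊕1⊕0⊕0⊕0⊕0⊕1⊕0⊕1⊕1⊕1⊕1⊕0⊕0⊕0 = 0
s2 (pos 2,3,6,7,10,11,14,15,18,19,22,23,26,27,30,31): 0⊕1⊕1⊕0⊕0⊕0⊕0⊕1⊕1⊕1⊕0⊕1⊕1⊕0⊕0⊕0 = 1
s4 (pos 4,5,6,7,12,13,14,15,20,21,22,23,28,29,30,31): 1⊕1⊕1⊕0⊕0⊕0⊕0⊕1⊕0⊕1⊕0⊕1⊕1⊕0⊕0⊕0 = 1
s8 (pos 8,9,10,11,12,13,14,15,24,25,26,27,28,29,30,31): 1⊕0⊕0⊕0⊕0⊕0⊕0⊕1⊕1⊕1⊕1⊕0⊕1⊕0⊕0⊕0 = 0
s16 (pos 16,17,18,19,20,21,22,23,24,25,26,27,28,29,30,31): 1⊕0⊕1⊕1⊕0⊕1⊕0⊕1⊕1⊕1⊕1⊕0⊕1⊕0⊕0⊕0 = 1
Syndrome s16…s1 = 10110 → error at position 22.
Flip position 22: 1011110100000011011010111101000 → 1011110100000011011011111101000

1011110100000011011011111101000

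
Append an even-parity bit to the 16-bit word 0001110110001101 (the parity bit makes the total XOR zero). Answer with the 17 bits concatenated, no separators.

00011101100011010

XOR of the 16 data bits: 0⊕0⊕0⊕1⊕1⊕1⊕0⊕1⊕1⊕0⊕0⊕0⊕1⊕1⊕0⊕1 = 0
Parity bit = 0 (so all 17 bits XOR to 0).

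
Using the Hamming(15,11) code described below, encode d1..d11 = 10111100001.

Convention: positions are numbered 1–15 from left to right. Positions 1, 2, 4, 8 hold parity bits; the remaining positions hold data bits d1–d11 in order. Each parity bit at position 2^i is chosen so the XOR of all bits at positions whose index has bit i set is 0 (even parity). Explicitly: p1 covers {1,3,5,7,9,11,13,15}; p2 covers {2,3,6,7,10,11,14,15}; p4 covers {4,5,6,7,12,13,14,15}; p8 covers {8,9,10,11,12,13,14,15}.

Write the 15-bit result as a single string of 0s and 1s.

Place data at non-parity positions: p1 p2 1 p4 0 1 1 p8 1 1 0 0 0 0 1
p1 (pos 1,3,5,7,9,11,13,15): XOR of data positions = 1⊕0⊕1⊕1⊕0⊕0⊕1 = 0
p2 (pos 2,3,6,7,10,11,14,15): XOR of data positions = 1⊕1⊕1⊕1⊕0⊕0⊕1 = 1
p4 (pos 4,5,6,7,12,13,14,15): XOR of data positions = 0⊕1⊕1⊕0⊕0⊕0⊕1 = 1
p8 (pos 8,9,10,11,12,13,14,15): XOR of data positions = 1⊕1⊕0⊕0⊕0⊕0⊕1 = 1
Codeword: 011101111100001

011101111100001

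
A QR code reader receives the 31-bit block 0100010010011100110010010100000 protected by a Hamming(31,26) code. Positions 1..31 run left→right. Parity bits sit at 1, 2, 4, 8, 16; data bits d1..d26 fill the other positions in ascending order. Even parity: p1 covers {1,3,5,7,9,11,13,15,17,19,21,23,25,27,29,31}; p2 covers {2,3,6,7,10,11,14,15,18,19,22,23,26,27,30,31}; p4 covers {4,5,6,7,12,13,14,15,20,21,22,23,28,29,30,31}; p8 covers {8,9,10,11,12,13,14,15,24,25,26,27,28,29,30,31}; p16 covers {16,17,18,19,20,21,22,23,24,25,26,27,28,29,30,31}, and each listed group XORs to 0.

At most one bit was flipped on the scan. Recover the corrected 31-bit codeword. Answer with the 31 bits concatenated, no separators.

s1 (pos 1,3,5,7,9,11,13,15,17,19,21,23,25,27,29,31): 0⊕0⊕0⊕0⊕1⊕0⊕1⊕0⊕1⊕0⊕1⊕0⊕0⊕0⊕0⊕0 = 0
s2 (pos 2,3,6,7,10,11,14,15,18,19,22,23,26,27,30,31): 1⊕0⊕1⊕0⊕0⊕0⊕1⊕0⊕1⊕0⊕0⊕0⊕1⊕0⊕0⊕0 = 1
s4 (pos 4,5,6,7,12,13,14,15,20,21,22,23,28,29,30,31): 0⊕0⊕1⊕0⊕1⊕1⊕1⊕0⊕0⊕1⊕0⊕0⊕0⊕0⊕0⊕0 = 1
s8 (pos 8,9,10,11,12,13,14,15,24,25,26,27,28,29,30,31): 0⊕1⊕0⊕0⊕1⊕1⊕1⊕0⊕1⊕0⊕1⊕0⊕0⊕0⊕0⊕0 = 0
s16 (pos 16,17,18,19,20,21,22,23,24,25,26,27,28,29,30,31): 0⊕1⊕1⊕0⊕0⊕1⊕0⊕0⊕1⊕0⊕1⊕0⊕0⊕0⊕0⊕0 = 1
Syndrome s16…s1 = 10110 → error at position 22.
Flip position 22: 0100010010011100110010010100000 → 0100010010011100110011010100000

0100010010011100110011010100000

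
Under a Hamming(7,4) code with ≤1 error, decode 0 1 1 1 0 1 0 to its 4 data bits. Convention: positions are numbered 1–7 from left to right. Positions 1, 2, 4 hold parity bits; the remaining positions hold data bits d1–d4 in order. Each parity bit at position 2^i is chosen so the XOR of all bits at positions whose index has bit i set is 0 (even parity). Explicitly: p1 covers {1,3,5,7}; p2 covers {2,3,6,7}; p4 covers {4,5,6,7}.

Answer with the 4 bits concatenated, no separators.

0010

s1 (pos 1,3,5,7): 0⊕1⊕0⊕0 = 1
s2 (pos 2,3,6,7): 1⊕1⊕1⊕0 = 1
s4 (pos 4,5,6,7): 1⊕0⊕1⊕0 = 0
Syndrome s4…s1 = 011 → error at position 3.
Flip position 3: 0111010 → 0101010
Read data bits from positions 3,5,6,7: 0010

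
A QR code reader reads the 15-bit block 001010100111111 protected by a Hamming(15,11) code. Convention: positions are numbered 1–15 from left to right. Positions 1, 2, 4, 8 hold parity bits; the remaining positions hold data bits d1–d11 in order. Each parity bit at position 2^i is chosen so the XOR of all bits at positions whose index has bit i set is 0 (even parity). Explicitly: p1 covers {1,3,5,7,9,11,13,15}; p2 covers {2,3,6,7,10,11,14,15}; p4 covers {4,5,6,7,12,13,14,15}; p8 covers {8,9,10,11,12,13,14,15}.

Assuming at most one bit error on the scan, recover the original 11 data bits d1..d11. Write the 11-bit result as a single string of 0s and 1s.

s1 (pos 1,3,5,7,9,11,13,15): 0⊕1⊕1⊕1⊕0⊕1⊕1⊕1 = 0
s2 (pos 2,3,6,7,10,11,14,15): 0⊕1⊕0⊕1⊕1⊕1⊕1⊕1 = 0
s4 (pos 4,5,6,7,12,13,14,15): 0⊕1⊕0⊕1⊕1⊕1⊕1⊕1 = 0
s8 (pos 8,9,10,11,12,13,14,15): 0⊕0⊕1⊕1⊕1⊕1⊕1⊕1 = 0
Syndrome s8…s1 = 0000 → no error.
Read data bits from positions 3,5,6,7,9,10,11,12,13,14,15: 11010111111

11010111111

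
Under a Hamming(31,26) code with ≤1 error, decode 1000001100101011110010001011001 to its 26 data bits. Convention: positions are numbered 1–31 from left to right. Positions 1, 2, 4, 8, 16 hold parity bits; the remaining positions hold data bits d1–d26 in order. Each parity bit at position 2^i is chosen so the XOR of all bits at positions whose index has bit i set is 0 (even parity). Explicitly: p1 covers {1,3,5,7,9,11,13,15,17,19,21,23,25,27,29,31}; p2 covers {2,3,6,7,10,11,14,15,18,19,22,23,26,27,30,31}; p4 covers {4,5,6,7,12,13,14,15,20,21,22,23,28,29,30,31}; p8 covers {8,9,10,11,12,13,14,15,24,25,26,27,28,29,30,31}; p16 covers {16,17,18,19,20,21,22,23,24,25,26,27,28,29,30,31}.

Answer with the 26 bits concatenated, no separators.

00010010101110010001011001

s1 (pos 1,3,5,7,9,11,13,15,17,19,21,23,25,27,29,31): 1⊕0⊕0⊕1⊕0⊕1⊕1⊕1⊕1⊕0⊕1⊕0⊕1⊕1⊕0⊕1 = 0
s2 (pos 2,3,6,7,10,11,14,15,18,19,22,23,26,27,30,31): 0⊕0⊕0⊕1⊕0⊕1⊕0⊕1⊕1⊕0⊕0⊕0⊕0⊕1⊕0⊕1 = 0
s4 (pos 4,5,6,7,12,13,14,15,20,21,22,23,28,29,30,31): 0⊕0⊕0⊕1⊕0⊕1⊕0⊕1⊕0⊕1⊕0⊕0⊕1⊕0⊕0⊕1 = 0
s8 (pos 8,9,10,11,12,13,14,15,24,25,26,27,28,29,30,31): 1⊕0⊕0⊕1⊕0⊕1⊕0⊕1⊕0⊕1⊕0⊕1⊕1⊕0⊕0⊕1 = 0
s16 (pos 16,17,18,19,20,21,22,23,24,25,26,27,28,29,30,31): 1⊕1⊕1⊕0⊕0⊕1⊕0⊕0⊕0⊕1⊕0⊕1⊕1⊕0⊕0⊕1 = 0
Syndrome s16…s1 = 00000 → no error.
Read data bits from positions 3,5,6,7,9,10,11,12,13,14,15,17,18,19,20,21,22,23,24,25,26,27,28,29,30,31: 00010010101110010001011001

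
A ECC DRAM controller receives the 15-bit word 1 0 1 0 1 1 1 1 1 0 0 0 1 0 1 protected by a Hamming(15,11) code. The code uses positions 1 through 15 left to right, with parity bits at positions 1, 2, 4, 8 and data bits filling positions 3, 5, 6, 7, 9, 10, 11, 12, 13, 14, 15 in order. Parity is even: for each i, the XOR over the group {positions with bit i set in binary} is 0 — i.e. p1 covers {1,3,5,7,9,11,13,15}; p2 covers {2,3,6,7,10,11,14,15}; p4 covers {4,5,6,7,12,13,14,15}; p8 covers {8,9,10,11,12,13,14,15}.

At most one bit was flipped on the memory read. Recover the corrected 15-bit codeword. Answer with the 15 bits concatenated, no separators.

s1 (pos 1,3,5,7,9,11,13,15): 1⊕1⊕1⊕1⊕1⊕0⊕1⊕1 = 1
s2 (pos 2,3,6,7,10,11,14,15): 0⊕1⊕1⊕1⊕0⊕0⊕0⊕1 = 0
s4 (pos 4,5,6,7,12,13,14,15): 0⊕1⊕1⊕1⊕0⊕1⊕0⊕1 = 1
s8 (pos 8,9,10,11,12,13,14,15): 1⊕1⊕0⊕0⊕0⊕1⊕0⊕1 = 0
Syndrome s8…s1 = 0101 → error at position 5.
Flip position 5: 101011111000101 → 101001111000101

101001111000101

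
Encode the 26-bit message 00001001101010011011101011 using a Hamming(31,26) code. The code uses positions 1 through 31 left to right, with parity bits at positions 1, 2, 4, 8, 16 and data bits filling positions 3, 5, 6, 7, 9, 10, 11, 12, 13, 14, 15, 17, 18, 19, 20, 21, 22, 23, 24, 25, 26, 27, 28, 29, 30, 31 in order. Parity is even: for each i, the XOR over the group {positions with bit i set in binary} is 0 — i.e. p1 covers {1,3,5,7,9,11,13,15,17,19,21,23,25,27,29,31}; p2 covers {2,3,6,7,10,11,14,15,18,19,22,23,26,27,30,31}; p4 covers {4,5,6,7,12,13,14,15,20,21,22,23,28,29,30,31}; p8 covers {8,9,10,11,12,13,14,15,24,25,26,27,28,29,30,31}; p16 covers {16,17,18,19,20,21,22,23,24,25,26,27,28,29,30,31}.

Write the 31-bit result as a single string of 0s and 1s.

0000000010011011010011011101011

Place data at non-parity positions: p1 p2 0 p4 0 0 0 p8 1 0 0 1 1 0 1 p16 0 1 0 0 1 1 0 1 1 1 0 1 0 1 1
p1 (pos 1,3,5,7,9,11,13,15,17,19,21,23,25,27,29,31): XOR of data positions = 0⊕0⊕0⊕1⊕0⊕1⊕1⊕0⊕0⊕1⊕0⊕1⊕0⊕0⊕1 = 0
p2 (pos 2,3,6,7,10,11,14,15,18,19,22,23,26,27,30,31): XOR of data positions = 0⊕0⊕0⊕0⊕0⊕0⊕1⊕1⊕0⊕1⊕0⊕1⊕0⊕1⊕1 = 0
p4 (pos 4,5,6,7,12,13,14,15,20,21,22,23,28,29,30,31): XOR of data positions = 0⊕0⊕0⊕1⊕1⊕0⊕1⊕0⊕1⊕1⊕0⊕1⊕0⊕1⊕1 = 0
p8 (pos 8,9,10,11,12,13,14,15,24,25,26,27,28,29,30,31): XOR of data positions = 1⊕0⊕0⊕1⊕1⊕0⊕1⊕1⊕1⊕1⊕0⊕1⊕0⊕1⊕1 = 0
p16 (pos 16,17,18,19,20,21,22,23,24,25,26,27,28,29,30,31): XOR of data positions = 0⊕1⊕0⊕0⊕1⊕1⊕0⊕1⊕1⊕1⊕0⊕1⊕0⊕1⊕1 = 1
Codeword: 0000000010011011010011011101011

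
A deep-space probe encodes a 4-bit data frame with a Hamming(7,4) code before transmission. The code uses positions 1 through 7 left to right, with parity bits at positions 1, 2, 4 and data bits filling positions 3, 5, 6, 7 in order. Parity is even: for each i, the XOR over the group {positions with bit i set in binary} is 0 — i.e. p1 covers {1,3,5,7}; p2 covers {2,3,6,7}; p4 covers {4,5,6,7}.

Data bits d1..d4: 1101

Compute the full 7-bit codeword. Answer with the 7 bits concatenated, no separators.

1010101

Place data at non-parity positions: p1 p2 1 p4 1 0 1
p1 (pos 1,3,5,7): XOR of data positions = 1⊕1⊕1 = 1
p2 (pos 2,3,6,7): XOR of data positions = 1⊕0⊕1 = 0
p4 (pos 4,5,6,7): XOR of data positions = 1⊕0⊕1 = 0
Codeword: 1010101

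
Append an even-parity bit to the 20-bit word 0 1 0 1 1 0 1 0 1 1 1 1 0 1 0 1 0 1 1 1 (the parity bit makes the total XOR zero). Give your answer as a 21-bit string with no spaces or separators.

010110101111010101111

XOR of the 20 data bits: 0⊕1⊕0⊕1⊕1⊕0⊕1⊕0⊕1⊕1⊕1⊕1⊕0⊕1⊕0⊕1⊕0⊕1⊕1⊕1 = 1
Parity bit = 1 (so all 21 bits XOR to 0).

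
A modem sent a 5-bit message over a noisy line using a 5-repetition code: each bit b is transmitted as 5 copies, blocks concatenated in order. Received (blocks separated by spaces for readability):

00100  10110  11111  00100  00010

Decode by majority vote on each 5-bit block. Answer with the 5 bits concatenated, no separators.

Block 1 (00100): 1 one → 0
Block 2 (10110): 3 ones → 1
Block 3 (11111): 5 ones → 1
Block 4 (00100): 1 one → 0
Block 5 (00010): 1 one → 0

01100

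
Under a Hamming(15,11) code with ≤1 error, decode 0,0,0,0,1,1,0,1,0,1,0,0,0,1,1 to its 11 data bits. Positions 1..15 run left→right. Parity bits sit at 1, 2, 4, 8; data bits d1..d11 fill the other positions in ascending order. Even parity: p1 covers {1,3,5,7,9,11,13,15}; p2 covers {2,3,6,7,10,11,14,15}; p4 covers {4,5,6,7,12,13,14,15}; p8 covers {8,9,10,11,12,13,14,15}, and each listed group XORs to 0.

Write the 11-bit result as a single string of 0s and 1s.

01100100011

s1 (pos 1,3,5,7,9,11,13,15): 0⊕0⊕1⊕0⊕0⊕0⊕0⊕1 = 0
s2 (pos 2,3,6,7,10,11,14,15): 0⊕0⊕1⊕0⊕1⊕0⊕1⊕1 = 0
s4 (pos 4,5,6,7,12,13,14,15): 0⊕1⊕1⊕0⊕0⊕0⊕1⊕1 = 0
s8 (pos 8,9,10,11,12,13,14,15): 1⊕0⊕1⊕0⊕0⊕0⊕1⊕1 = 0
Syndrome s8…s1 = 0000 → no error.
Read data bits from positions 3,5,6,7,9,10,11,12,13,14,15: 01100100011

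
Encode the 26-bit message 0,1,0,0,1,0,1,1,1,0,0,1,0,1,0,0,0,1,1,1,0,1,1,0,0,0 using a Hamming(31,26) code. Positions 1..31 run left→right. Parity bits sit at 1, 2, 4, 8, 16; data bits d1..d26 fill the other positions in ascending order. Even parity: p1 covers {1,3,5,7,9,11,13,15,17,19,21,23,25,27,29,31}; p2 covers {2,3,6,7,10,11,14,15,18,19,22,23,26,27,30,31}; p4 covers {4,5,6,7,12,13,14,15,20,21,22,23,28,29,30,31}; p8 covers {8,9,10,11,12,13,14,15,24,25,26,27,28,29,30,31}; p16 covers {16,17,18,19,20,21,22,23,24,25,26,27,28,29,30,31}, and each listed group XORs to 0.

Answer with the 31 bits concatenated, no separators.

Place data at non-parity positions: p1 p2 0 p4 1 0 0 p8 1 0 1 1 1 0 0 p16 1 0 1 0 0 0 1 1 1 0 1 1 0 0 0
p1 (pos 1,3,5,7,9,11,13,15,17,19,21,23,25,27,29,31): XOR of data positions = 0⊕1⊕0⊕1⊕1⊕1⊕0⊕1⊕1⊕0⊕1⊕1⊕1⊕0⊕0 = 1
p2 (pos 2,3,6,7,10,11,14,15,18,19,22,23,26,27,30,31): XOR of data positions = 0⊕0⊕0⊕0⊕1⊕0⊕0⊕0⊕1⊕0⊕1⊕0⊕1⊕0⊕0 = 0
p4 (pos 4,5,6,7,12,13,14,15,20,21,22,23,28,29,30,31): XOR of data positions = 1⊕0⊕0⊕1⊕1⊕0⊕0⊕0⊕0⊕0⊕1⊕1⊕0⊕0⊕0 = 1
p8 (pos 8,9,10,11,12,13,14,15,24,25,26,27,28,29,30,31): XOR of data positions = 1⊕0⊕1⊕1⊕1⊕0⊕0⊕1⊕1⊕0⊕1⊕1⊕0⊕0⊕0 = 0
p16 (pos 16,17,18,19,20,21,22,23,24,25,26,27,28,29,30,31): XOR of data positions = 1⊕0⊕1⊕0⊕0⊕0⊕1⊕1⊕1⊕0⊕1⊕1⊕0⊕0⊕0 = 1
Codeword: 1001100010111001101000111011000

1001100010111001101000111011000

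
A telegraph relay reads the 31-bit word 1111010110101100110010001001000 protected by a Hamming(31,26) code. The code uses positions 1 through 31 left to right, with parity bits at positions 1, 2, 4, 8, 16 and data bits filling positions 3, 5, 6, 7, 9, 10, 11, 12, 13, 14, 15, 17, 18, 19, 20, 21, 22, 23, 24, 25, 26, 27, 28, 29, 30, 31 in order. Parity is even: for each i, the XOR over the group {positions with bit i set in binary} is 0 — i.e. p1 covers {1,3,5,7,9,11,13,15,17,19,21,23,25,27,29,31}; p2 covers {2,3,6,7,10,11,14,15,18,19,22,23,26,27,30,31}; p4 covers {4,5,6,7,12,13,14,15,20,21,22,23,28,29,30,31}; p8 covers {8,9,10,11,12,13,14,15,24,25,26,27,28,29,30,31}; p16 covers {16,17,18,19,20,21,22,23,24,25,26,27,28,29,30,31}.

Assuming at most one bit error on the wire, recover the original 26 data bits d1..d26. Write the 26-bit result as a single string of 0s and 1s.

10101010110110010011001000

s1 (pos 1,3,5,7,9,11,13,15,17,19,21,23,25,27,29,31): 1⊕1⊕0⊕0⊕1⊕1⊕1⊕0⊕1⊕0⊕1⊕0⊕1⊕0⊕0⊕0 = 0
s2 (pos 2,3,6,7,10,11,14,15,18,19,22,23,26,27,30,31): 1⊕1⊕1⊕0⊕0⊕1⊕1⊕0⊕1⊕0⊕0⊕0⊕0⊕0⊕0⊕0 = 0
s4 (pos 4,5,6,7,12,13,14,15,20,21,22,23,28,29,30,31): 1⊕0⊕1⊕0⊕0⊕1⊕1⊕0⊕0⊕1⊕0⊕0⊕1⊕0⊕0⊕0 = 0
s8 (pos 8,9,10,11,12,13,14,15,24,25,26,27,28,29,30,31): 1⊕1⊕0⊕1⊕0⊕1⊕1⊕0⊕0⊕1⊕0⊕0⊕1⊕0⊕0⊕0 = 1
s16 (pos 16,17,18,19,20,21,22,23,24,25,26,27,28,29,30,31): 0⊕1⊕1⊕0⊕0⊕1⊕0⊕0⊕0⊕1⊕0⊕0⊕1⊕0⊕0⊕0 = 1
Syndrome s16…s1 = 11000 → error at position 24.
Flip position 24: 1111010110101100110010001001000 → 1111010110101100110010011001000
Read data bits from positions 3,5,6,7,9,10,11,12,13,14,15,17,18,19,20,21,22,23,24,25,26,27,28,29,30,31: 10101010110110010011001000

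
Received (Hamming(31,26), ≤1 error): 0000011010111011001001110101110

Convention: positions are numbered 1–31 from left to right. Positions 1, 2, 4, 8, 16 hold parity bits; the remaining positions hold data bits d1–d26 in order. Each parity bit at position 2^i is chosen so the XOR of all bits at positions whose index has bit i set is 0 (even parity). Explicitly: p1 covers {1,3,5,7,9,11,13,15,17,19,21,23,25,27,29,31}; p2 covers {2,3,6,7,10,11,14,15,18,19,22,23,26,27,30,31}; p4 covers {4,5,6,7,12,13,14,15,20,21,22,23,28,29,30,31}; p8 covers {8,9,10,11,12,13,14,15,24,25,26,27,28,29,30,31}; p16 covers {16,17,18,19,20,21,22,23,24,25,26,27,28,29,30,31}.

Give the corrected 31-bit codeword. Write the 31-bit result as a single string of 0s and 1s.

0000011010111011011001110101110

s1 (pos 1,3,5,7,9,11,13,15,17,19,21,23,25,27,29,31): 0⊕0⊕0⊕1⊕1⊕1⊕1⊕1⊕0⊕1⊕0⊕1⊕0⊕0⊕1⊕0 = 0
s2 (pos 2,3,6,7,10,11,14,15,18,19,22,23,26,27,30,31): 0⊕0⊕1⊕1⊕0⊕1⊕0⊕1⊕0⊕1⊕1⊕1⊕1⊕0⊕1⊕0 = 1
s4 (pos 4,5,6,7,12,13,14,15,20,21,22,23,28,29,30,31): 0⊕0⊕1⊕1⊕1⊕1⊕0⊕1⊕0⊕0⊕1⊕1⊕1⊕1⊕1⊕0 = 0
s8 (pos 8,9,10,11,12,13,14,15,24,25,26,27,28,29,30,31): 0⊕1⊕0⊕1⊕1⊕1⊕0⊕1⊕1⊕0⊕1⊕0⊕1⊕1⊕1⊕0 = 0
s16 (pos 16,17,18,19,20,21,22,23,24,25,26,27,28,29,30,31): 1⊕0⊕0⊕1⊕0⊕0⊕1⊕1⊕1⊕0⊕1⊕0⊕1⊕1⊕1⊕0 = 1
Syndrome s16…s1 = 10010 → error at position 18.
Flip position 18: 0000011010111011001001110101110 → 0000011010111011011001110101110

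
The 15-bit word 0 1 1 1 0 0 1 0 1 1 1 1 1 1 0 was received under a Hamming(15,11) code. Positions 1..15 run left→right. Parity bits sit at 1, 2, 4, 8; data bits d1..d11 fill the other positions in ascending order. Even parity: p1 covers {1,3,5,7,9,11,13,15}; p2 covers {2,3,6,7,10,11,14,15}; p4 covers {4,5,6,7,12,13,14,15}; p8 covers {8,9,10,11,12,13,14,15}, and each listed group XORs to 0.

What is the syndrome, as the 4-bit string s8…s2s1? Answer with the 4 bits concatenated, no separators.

0101

s1 (pos 1,3,5,7,9,11,13,15): 0⊕1⊕0⊕1⊕1⊕1⊕1⊕0 = 1
s2 (pos 2,3,6,7,10,11,14,15): 1⊕1⊕0⊕1⊕1⊕1⊕1⊕0 = 0
s4 (pos 4,5,6,7,12,13,14,15): 1⊕0⊕0⊕1⊕1⊕1⊕1⊕0 = 1
s8 (pos 8,9,10,11,12,13,14,15): 0⊕1⊕1⊕1⊕1⊕1⊕1⊕0 = 0
Syndrome s8…s1 = 0101 → error at position 5.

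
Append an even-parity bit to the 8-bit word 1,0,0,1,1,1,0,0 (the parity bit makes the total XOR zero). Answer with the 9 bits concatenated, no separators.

100111000

XOR of the 8 data bits: 1⊕0⊕0⊕1⊕1⊕1⊕0⊕0 = 0
Parity bit = 0 (so all 9 bits XOR to 0).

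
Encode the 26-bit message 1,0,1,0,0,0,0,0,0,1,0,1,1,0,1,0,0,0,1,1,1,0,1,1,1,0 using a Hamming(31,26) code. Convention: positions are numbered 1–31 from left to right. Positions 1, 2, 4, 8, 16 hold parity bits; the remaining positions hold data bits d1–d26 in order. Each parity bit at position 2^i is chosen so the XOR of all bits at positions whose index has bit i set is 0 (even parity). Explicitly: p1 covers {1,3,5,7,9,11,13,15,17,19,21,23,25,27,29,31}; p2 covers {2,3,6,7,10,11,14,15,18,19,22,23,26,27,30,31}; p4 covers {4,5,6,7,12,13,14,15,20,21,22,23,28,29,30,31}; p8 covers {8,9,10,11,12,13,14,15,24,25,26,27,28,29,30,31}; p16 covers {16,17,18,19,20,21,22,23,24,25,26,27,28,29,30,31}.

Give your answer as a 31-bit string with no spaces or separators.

Place data at non-parity positions: p1 p2 1 p4 0 1 0 p8 0 0 0 0 0 1 0 p16 1 1 0 1 0 0 0 1 1 1 0 1 1 1 0
p1 (pos 1,3,5,7,9,11,13,15,17,19,21,23,25,27,29,31): XOR of data positions = 1⊕0⊕0⊕0⊕0⊕0⊕0⊕1⊕0⊕0⊕0⊕1⊕0⊕1⊕0 = 0
p2 (pos 2,3,6,7,10,11,14,15,18,19,22,23,26,27,30,31): XOR of data positions = 1⊕1⊕0⊕0⊕0⊕1⊕0⊕1⊕0⊕0⊕0⊕1⊕0⊕1⊕0 = 0
p4 (pos 4,5,6,7,12,13,14,15,20,21,22,23,28,29,30,31): XOR of data positions = 0⊕1⊕0⊕0⊕0⊕1⊕0⊕1⊕0⊕0⊕0⊕1⊕1⊕1⊕0 = 0
p8 (pos 8,9,10,11,12,13,14,15,24,25,26,27,28,29,30,31): XOR of data positions = 0⊕0⊕0⊕0⊕0⊕1⊕0⊕1⊕1⊕1⊕0⊕1⊕1⊕1⊕0 = 1
p16 (pos 16,17,18,19,20,21,22,23,24,25,26,27,28,29,30,31): XOR of data positions = 1⊕1⊕0⊕1⊕0⊕0⊕0⊕1⊕1⊕1⊕0⊕1⊕1⊕1⊕0 = 1
Codeword: 0010010100000101110100011101110

0010010100000101110100011101110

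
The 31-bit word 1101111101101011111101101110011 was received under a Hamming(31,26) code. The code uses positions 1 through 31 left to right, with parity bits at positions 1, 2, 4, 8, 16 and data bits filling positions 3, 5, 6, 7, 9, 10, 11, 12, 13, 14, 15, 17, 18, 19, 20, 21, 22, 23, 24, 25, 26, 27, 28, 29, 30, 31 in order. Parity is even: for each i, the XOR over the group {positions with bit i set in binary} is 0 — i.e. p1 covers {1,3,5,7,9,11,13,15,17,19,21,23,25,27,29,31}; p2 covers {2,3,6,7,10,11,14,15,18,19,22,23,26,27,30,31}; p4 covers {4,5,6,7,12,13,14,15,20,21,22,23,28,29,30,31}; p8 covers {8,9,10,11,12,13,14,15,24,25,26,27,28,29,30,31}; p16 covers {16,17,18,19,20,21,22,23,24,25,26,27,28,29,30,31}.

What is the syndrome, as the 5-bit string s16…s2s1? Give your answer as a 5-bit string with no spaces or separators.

s1 (pos 1,3,5,7,9,11,13,15,17,19,21,23,25,27,29,31): 1⊕0⊕1⊕1⊕0⊕1⊕1⊕1⊕1⊕1⊕0⊕1⊕1⊕1⊕0⊕1 = 0
s2 (pos 2,3,6,7,10,11,14,15,18,19,22,23,26,27,30,31): 1⊕0⊕1⊕1⊕1⊕1⊕0⊕1⊕1⊕1⊕1⊕1⊕1⊕1⊕1⊕1 = 0
s4 (pos 4,5,6,7,12,13,14,15,20,21,22,23,28,29,30,31): 1⊕1⊕1⊕1⊕0⊕1⊕0⊕1⊕1⊕0⊕1⊕1⊕0⊕0⊕1⊕1 = 1
s8 (pos 8,9,10,11,12,13,14,15,24,25,26,27,28,29,30,31): 1⊕0⊕1⊕1⊕0⊕1⊕0⊕1⊕0⊕1⊕1⊕1⊕0⊕0⊕1⊕1 = 0
s16 (pos 16,17,18,19,20,21,22,23,24,25,26,27,28,29,30,31): 1⊕1⊕1⊕1⊕1⊕0⊕1⊕1⊕0⊕1⊕1⊕1⊕0⊕0⊕1⊕1 = 0
Syndrome s16…s1 = 00100 → error at position 4.

00100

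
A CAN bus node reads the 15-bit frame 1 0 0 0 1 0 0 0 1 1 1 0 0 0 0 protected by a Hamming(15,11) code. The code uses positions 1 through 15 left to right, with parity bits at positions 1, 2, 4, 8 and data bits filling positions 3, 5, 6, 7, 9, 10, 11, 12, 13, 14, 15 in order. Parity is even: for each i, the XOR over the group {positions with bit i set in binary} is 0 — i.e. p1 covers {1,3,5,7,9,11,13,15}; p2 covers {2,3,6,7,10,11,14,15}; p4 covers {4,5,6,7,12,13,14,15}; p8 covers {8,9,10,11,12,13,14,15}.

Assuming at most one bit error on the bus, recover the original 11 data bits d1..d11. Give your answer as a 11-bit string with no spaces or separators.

s1 (pos 1,3,5,7,9,11,13,15): 1⊕0⊕1⊕0⊕1⊕1⊕0⊕0 = 0
s2 (pos 2,3,6,7,10,11,14,15): 0⊕0⊕0⊕0⊕1⊕1⊕0⊕0 = 0
s4 (pos 4,5,6,7,12,13,14,15): 0⊕1⊕0⊕0⊕0⊕0⊕0⊕0 = 1
s8 (pos 8,9,10,11,12,13,14,15): 0⊕1⊕1⊕1⊕0⊕0⊕0⊕0 = 1
Syndrome s8…s1 = 1100 → error at position 12.
Flip position 12: 100010001110000 → 100010001111000
Read data bits from positions 3,5,6,7,9,10,11,12,13,14,15: 01001111000

01001111000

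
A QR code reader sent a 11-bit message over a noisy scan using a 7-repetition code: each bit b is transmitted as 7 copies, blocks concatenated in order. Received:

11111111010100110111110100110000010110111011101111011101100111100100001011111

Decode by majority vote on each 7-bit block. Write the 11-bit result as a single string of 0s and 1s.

Block 1 (1111111): 7 ones → 1
Block 2 (1010100): 3 ones → 0
Block 3 (1101111): 6 ones → 1
Block 4 (1010011): 4 ones → 1
Block 5 (0000010): 1 one → 0
Block 6 (1101110): 5 ones → 1
Block 7 (1110111): 6 ones → 1
Block 8 (1011101): 5 ones → 1
Block 9 (1001111): 5 ones → 1
Block 10 (0010000): 1 one → 0
Block 11 (1011111): 6 ones → 1

10110111101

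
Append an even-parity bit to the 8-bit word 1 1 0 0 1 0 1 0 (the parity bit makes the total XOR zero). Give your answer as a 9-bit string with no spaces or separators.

110010100

XOR of the 8 data bits: 1⊕1⊕0⊕0⊕1⊕0⊕1⊕0 = 0
Parity bit = 0 (so all 9 bits XOR to 0).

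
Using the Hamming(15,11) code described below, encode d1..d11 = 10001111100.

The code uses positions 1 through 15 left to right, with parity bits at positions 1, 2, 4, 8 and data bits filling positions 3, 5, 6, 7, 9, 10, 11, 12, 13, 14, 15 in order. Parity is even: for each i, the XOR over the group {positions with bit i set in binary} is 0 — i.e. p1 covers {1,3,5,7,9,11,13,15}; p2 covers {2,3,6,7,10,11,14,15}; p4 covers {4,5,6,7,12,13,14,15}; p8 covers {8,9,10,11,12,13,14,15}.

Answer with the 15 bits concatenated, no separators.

Place data at non-parity positions: p1 p2 1 p4 0 0 0 p8 1 1 1 1 1 0 0
p1 (pos 1,3,5,7,9,11,13,15): XOR of data positions = 1⊕0⊕0⊕1⊕1⊕1⊕0 = 0
p2 (pos 2,3,6,7,10,11,14,15): XOR of data positions = 1⊕0⊕0⊕1⊕1⊕0⊕0 = 1
p4 (pos 4,5,6,7,12,13,14,15): XOR of data positions = 0⊕0⊕0⊕1⊕1⊕0⊕0 = 0
p8 (pos 8,9,10,11,12,13,14,15): XOR of data positions = 1⊕1⊕1⊕1⊕1⊕0⊕0 = 1
Codeword: 011000011111100

011000011111100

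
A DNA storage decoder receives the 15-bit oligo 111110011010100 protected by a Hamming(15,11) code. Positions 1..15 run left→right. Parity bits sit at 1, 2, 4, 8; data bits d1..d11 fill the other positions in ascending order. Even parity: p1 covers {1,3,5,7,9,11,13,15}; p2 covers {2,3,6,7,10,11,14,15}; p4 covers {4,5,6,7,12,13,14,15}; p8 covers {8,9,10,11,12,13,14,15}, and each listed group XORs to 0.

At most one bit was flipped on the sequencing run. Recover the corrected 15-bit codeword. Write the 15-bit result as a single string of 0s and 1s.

s1 (pos 1,3,5,7,9,11,13,15): 1⊕1⊕1⊕0⊕1⊕1⊕1⊕0 = 0
s2 (pos 2,3,6,7,10,11,14,15): 1⊕1⊕0⊕0⊕0⊕1⊕0⊕0 = 1
s4 (pos 4,5,6,7,12,13,14,15): 1⊕1⊕0⊕0⊕0⊕1⊕0⊕0 = 1
s8 (pos 8,9,10,11,12,13,14,15): 1⊕1⊕0⊕1⊕0⊕1⊕0⊕0 = 0
Syndrome s8…s1 = 0110 → error at position 6.
Flip position 6: 111110011010100 → 111111011010100

111111011010100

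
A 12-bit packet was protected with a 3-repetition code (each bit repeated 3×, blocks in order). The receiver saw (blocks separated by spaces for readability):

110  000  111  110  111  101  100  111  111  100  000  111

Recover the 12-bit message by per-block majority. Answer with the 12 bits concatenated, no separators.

Block 1 (110): 2 ones → 1
Block 2 (000): 0 ones → 0
Block 3 (111): 3 ones → 1
Block 4 (110): 2 ones → 1
Block 5 (111): 3 ones → 1
Block 6 (101): 2 ones → 1
Block 7 (100): 1 one → 0
Block 8 (111): 3 ones → 1
Block 9 (111): 3 ones → 1
Block 10 (100): 1 one → 0
Block 11 (000): 0 ones → 0
Block 12 (111): 3 ones → 1

101111011001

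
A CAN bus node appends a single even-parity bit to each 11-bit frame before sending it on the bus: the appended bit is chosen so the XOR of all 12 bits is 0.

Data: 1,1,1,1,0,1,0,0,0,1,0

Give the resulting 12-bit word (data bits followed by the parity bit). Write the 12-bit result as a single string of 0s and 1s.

XOR of the 11 data bits: 1⊕1⊕1⊕1⊕0⊕1⊕0⊕0⊕0⊕1⊕0 = 0
Parity bit = 0 (so all 12 bits XOR to 0).

111101000100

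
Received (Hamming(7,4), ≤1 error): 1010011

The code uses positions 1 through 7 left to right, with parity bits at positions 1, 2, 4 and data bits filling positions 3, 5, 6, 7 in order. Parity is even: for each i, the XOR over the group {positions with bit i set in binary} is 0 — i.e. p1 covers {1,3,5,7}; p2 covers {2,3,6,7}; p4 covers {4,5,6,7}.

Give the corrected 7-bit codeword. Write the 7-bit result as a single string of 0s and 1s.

s1 (pos 1,3,5,7): 1⊕1⊕0⊕1 = 1
s2 (pos 2,3,6,7): 0⊕1⊕1⊕1 = 1
s4 (pos 4,5,6,7): 0⊕0⊕1⊕1 = 0
Syndrome s4…s1 = 011 → error at position 3.
Flip position 3: 1010011 → 1000011

1000011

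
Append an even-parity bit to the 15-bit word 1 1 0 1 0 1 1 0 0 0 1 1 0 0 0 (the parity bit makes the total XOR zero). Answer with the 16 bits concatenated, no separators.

1101011000110001

XOR of the 15 data bits: 1⊕1⊕0⊕1⊕0⊕1⊕1⊕0⊕0⊕0⊕1⊕1⊕0⊕0⊕0 = 1
Parity bit = 1 (so all 16 bits XOR to 0).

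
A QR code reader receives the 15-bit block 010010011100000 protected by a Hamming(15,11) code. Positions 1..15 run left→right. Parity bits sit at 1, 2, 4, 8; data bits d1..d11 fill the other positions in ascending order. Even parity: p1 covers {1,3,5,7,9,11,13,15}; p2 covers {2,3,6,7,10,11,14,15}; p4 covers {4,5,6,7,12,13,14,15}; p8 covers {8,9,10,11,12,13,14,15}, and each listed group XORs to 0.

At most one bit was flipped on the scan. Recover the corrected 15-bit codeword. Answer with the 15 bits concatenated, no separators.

s1 (pos 1,3,5,7,9,11,13,15): 0⊕0⊕1⊕0⊕1⊕0⊕0⊕0 = 0
s2 (pos 2,3,6,7,10,11,14,15): 1⊕0⊕0⊕0⊕1⊕0⊕0⊕0 = 0
s4 (pos 4,5,6,7,12,13,14,15): 0⊕1⊕0⊕0⊕0⊕0⊕0⊕0 = 1
s8 (pos 8,9,10,11,12,13,14,15): 1⊕1⊕1⊕0⊕0⊕0⊕0⊕0 = 1
Syndrome s8…s1 = 1100 → error at position 12.
Flip position 12: 010010011100000 → 010010011101000

010010011101000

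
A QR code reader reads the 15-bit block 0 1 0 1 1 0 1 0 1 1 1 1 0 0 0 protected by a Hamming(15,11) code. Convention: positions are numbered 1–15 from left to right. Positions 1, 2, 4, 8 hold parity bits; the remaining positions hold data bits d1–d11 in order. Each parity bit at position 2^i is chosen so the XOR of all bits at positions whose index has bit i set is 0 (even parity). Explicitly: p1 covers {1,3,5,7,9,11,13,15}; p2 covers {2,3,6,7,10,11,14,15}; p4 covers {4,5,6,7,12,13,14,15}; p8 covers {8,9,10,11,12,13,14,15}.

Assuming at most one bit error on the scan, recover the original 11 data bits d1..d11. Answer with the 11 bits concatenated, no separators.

01011111000

s1 (pos 1,3,5,7,9,11,13,15): 0⊕0⊕1⊕1⊕1⊕1⊕0⊕0 = 0
s2 (pos 2,3,6,7,10,11,14,15): 1⊕0⊕0⊕1⊕1⊕1⊕0⊕0 = 0
s4 (pos 4,5,6,7,12,13,14,15): 1⊕1⊕0⊕1⊕1⊕0⊕0⊕0 = 0
s8 (pos 8,9,10,11,12,13,14,15): 0⊕1⊕1⊕1⊕1⊕0⊕0⊕0 = 0
Syndrome s8…s1 = 0000 → no error.
Read data bits from positions 3,5,6,7,9,10,11,12,13,14,15: 01011111000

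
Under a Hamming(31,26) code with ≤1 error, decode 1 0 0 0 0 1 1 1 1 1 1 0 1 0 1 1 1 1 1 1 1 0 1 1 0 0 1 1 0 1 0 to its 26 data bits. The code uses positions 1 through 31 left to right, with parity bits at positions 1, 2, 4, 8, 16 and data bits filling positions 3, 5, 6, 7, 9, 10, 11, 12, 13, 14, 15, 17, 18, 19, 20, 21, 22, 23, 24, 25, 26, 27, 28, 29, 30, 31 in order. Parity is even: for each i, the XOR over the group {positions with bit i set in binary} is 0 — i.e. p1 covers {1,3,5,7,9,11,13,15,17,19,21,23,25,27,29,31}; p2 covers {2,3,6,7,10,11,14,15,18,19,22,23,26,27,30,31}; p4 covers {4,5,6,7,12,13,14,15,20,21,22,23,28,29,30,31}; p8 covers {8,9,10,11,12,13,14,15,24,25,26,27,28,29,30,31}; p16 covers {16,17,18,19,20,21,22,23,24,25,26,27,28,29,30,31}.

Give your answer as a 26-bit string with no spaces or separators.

00111110101111100110011010

s1 (pos 1,3,5,7,9,11,13,15,17,19,21,23,25,27,29,31): 1⊕0⊕0⊕1⊕1⊕1⊕1⊕1⊕1⊕1⊕1⊕1⊕0⊕1⊕0⊕0 = 1
s2 (pos 2,3,6,7,10,11,14,15,18,19,22,23,26,27,30,31): 0⊕0⊕1⊕1⊕1⊕1⊕0⊕1⊕1⊕1⊕0⊕1⊕0⊕1⊕1⊕0 = 0
s4 (pos 4,5,6,7,12,13,14,15,20,21,22,23,28,29,30,31): 0⊕0⊕1⊕1⊕0⊕1⊕0⊕1⊕1⊕1⊕0⊕1⊕1⊕0⊕1⊕0 = 1
s8 (pos 8,9,10,11,12,13,14,15,24,25,26,27,28,29,30,31): 1⊕1⊕1⊕1⊕0⊕1⊕0⊕1⊕1⊕0⊕0⊕1⊕1⊕0⊕1⊕0 = 0
s16 (pos 16,17,18,19,20,21,22,23,24,25,26,27,28,29,30,31): 1⊕1⊕1⊕1⊕1⊕1⊕0⊕1⊕1⊕0⊕0⊕1⊕1⊕0⊕1⊕0 = 1
Syndrome s16…s1 = 10101 → error at position 21.
Flip position 21: 1000011111101011111110110011010 → 1000011111101011111100110011010
Read data bits from positions 3,5,6,7,9,10,11,12,13,14,15,17,18,19,20,21,22,23,24,25,26,27,28,29,30,31: 00111110101111100110011010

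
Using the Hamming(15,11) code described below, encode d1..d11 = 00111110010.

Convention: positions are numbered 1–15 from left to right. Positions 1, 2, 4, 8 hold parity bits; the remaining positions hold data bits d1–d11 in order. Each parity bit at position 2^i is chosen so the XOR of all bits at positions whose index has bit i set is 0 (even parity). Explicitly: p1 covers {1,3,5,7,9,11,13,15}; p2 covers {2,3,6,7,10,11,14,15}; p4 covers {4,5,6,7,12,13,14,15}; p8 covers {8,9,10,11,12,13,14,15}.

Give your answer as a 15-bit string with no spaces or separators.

Place data at non-parity positions: p1 p2 0 p4 0 1 1 p8 1 1 1 0 0 1 0
p1 (pos 1,3,5,7,9,11,13,15): XOR of data positions = 0⊕0⊕1⊕1⊕1⊕0⊕0 = 1
p2 (pos 2,3,6,7,10,11,14,15): XOR of data positions = 0⊕1⊕1⊕1⊕1⊕1⊕0 = 1
p4 (pos 4,5,6,7,12,13,14,15): XOR of data positions = 0⊕1⊕1⊕0⊕0⊕1⊕0 = 1
p8 (pos 8,9,10,11,12,13,14,15): XOR of data positions = 1⊕1⊕1⊕0⊕0⊕1⊕0 = 0
Codeword: 110101101110010

110101101110010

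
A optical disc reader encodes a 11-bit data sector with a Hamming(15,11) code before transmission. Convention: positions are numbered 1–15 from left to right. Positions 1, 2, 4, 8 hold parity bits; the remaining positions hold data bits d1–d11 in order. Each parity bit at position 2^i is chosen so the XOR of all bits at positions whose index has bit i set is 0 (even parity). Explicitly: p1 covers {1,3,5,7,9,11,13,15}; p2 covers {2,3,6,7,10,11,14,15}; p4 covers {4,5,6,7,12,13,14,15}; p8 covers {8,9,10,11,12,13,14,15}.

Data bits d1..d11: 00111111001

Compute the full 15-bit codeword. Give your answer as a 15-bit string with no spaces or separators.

010001111111001

Place data at non-parity positions: p1 p2 0 p4 0 1 1 p8 1 1 1 1 0 0 1
p1 (pos 1,3,5,7,9,11,13,15): XOR of data positions = 0⊕0⊕1⊕1⊕1⊕0⊕1 = 0
p2 (pos 2,3,6,7,10,11,14,15): XOR of data positions = 0⊕1⊕1⊕1⊕1⊕0⊕1 = 1
p4 (pos 4,5,6,7,12,13,14,15): XOR of data positions = 0⊕1⊕1⊕1⊕0⊕0⊕1 = 0
p8 (pos 8,9,10,11,12,13,14,15): XOR of data positions = 1⊕1⊕1⊕1⊕0⊕0⊕1 = 1
Codeword: 010001111111001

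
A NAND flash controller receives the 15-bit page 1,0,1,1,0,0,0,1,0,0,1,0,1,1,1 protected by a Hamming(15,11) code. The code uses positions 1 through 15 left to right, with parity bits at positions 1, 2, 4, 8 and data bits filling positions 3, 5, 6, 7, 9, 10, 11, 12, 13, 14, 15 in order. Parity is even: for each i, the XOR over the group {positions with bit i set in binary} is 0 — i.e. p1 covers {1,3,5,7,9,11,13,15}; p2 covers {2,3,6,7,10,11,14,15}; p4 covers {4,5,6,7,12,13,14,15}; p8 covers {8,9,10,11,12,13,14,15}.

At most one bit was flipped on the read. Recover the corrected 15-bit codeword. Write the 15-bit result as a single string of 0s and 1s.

101100011010111

s1 (pos 1,3,5,7,9,11,13,15): 1⊕1⊕0⊕0⊕0⊕1⊕1⊕1 = 1
s2 (pos 2,3,6,7,10,11,14,15): 0⊕1⊕0⊕0⊕0⊕1⊕1⊕1 = 0
s4 (pos 4,5,6,7,12,13,14,15): 1⊕0⊕0⊕0⊕0⊕1⊕1⊕1 = 0
s8 (pos 8,9,10,11,12,13,14,15): 1⊕0⊕0⊕1⊕0⊕1⊕1⊕1 = 1
Syndrome s8…s1 = 1001 → error at position 9.
Flip position 9: 101100010010111 → 101100011010111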